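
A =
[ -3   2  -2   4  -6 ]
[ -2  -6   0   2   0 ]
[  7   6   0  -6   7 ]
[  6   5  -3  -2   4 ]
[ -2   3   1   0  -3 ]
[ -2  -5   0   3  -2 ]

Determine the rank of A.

4

Row reduce to echelon form.
R2 ← R2 − (2/3)·R1: [0, -22/3, 4/3, -2/3, 4]
R3 ← R3 + (7/3)·R1: [0, 32/3, -14/3, 10/3, -7]
R4 ← R4 + (2)·R1: [0, 9, -7, 6, -8]
R5 ← R5 − (2/3)·R1: [0, 5/3, 7/3, -8/3, 1]
R6 ← R6 − (2/3)·R1: [0, -19/3, 4/3, 1/3, 2]
R3 ← R3 + (16/11)·R2: [0, 0, -30/11, 26/11, -13/11]
R4 ← R4 + (27/22)·R2: [0, 0, -59/11, 57/11, -34/11]
R5 ← R5 + (5/22)·R2: [0, 0, 29/11, -31/11, 21/11]
R6 ← R6 − (19/22)·R2: [0, 0, 2/11, 10/11, -16/11]
R4 ← R4 − (59/30)·R3: [0, 0, 0, 8/15, -23/30]
R5 ← R5 + (29/30)·R3: [0, 0, 0, -8/15, 23/30]
R6 ← R6 + (1/15)·R3: [0, 0, 0, 16/15, -23/15]
R5 ← R5 + R4: [0, 0, 0, 0, 0]
R6 ← R6 − (2)·R4: [0, 0, 0, 0, 0]
Echelon form has 4 nonzero rows, so rank(A) = 4.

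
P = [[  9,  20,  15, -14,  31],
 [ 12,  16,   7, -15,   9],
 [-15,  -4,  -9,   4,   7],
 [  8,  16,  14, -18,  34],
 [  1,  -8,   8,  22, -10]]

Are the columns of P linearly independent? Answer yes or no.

Row reduce P to echelon form.
R2 ← R2 − (4/3)·R1: [0, -32/3, -13, 11/3, -97/3]
R3 ← R3 + (5/3)·R1: [0, 88/3, 16, -58/3, 176/3]
R4 ← R4 − (8/9)·R1: [0, -16/9, 2/3, -50/9, 58/9]
R5 ← R5 − (1/9)·R1: [0, -92/9, 19/3, 212/9, -121/9]
R3 ← R3 + (11/4)·R2: [0, 0, -79/4, -37/4, -121/4]
R4 ← R4 − (1/6)·R2: [0, 0, 17/6, -37/6, 71/6]
R5 ← R5 − (23/24)·R2: [0, 0, 451/24, 481/24, 421/24]
R4 ← R4 + (34/237)·R3: [0, 0, 0, -592/79, 592/79]
R5 ← R5 + (451/474)·R3: [0, 0, 0, 888/79, -888/79]
R5 ← R5 + (3/2)·R4: [0, 0, 0, 0, 0]
4 pivots among 5 columns.
Only 4 < 5 pivot columns, so the columns are linearly dependent.

no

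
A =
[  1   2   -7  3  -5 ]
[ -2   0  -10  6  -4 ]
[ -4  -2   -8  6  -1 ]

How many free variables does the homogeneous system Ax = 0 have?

Row reduce to echelon form.
R2 ← R2 + (2)·R1: [0, 4, -24, 12, -14]
R3 ← R3 + (4)·R1: [0, 6, -36, 18, -21]
R3 ← R3 − (3/2)·R2: [0, 0, 0, 0, 0]
2 nonzero rows, so rank(A) = 2.
A has 5 columns; by rank–nullity, nullity = 5 − 2 = 3.

3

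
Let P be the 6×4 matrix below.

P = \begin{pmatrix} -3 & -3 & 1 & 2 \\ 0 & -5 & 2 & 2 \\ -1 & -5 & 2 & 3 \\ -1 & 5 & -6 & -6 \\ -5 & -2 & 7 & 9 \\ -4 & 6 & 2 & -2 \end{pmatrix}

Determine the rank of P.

4

Row reduce to echelon form.
R3 ← R3 − (1/3)·R1: [0, -4, 5/3, 7/3]
R4 ← R4 − (1/3)·R1: [0, 6, -19/3, -20/3]
R5 ← R5 − (5/3)·R1: [0, 3, 16/3, 17/3]
R6 ← R6 − (4/3)·R1: [0, 10, 2/3, -14/3]
R3 ← R3 − (4/5)·R2: [0, 0, 1/15, 11/15]
R4 ← R4 + (6/5)·R2: [0, 0, -59/15, -64/15]
R5 ← R5 + (3/5)·R2: [0, 0, 98/15, 103/15]
R6 ← R6 + (2)·R2: [0, 0, 14/3, -2/3]
R4 ← R4 + (59)·R3: [0, 0, 0, 39]
R5 ← R5 − (98)·R3: [0, 0, 0, -65]
R6 ← R6 − (70)·R3: [0, 0, 0, -52]
R5 ← R5 + (5/3)·R4: [0, 0, 0, 0]
R6 ← R6 + (4/3)·R4: [0, 0, 0, 0]
Echelon form has 4 nonzero rows, so rank(P) = 4.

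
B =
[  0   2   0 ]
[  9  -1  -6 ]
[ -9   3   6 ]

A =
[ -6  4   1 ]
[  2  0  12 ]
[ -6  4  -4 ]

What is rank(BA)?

First compute BA:
[[  4,   0,  24],
 [-20,  12,  21],
 [ 24, -12,   3]]
Now row reduce the product.
R2 ← R2 + (5)·R1: [0, 12, 141]
R3 ← R3 − (6)·R1: [0, -12, -141]
R3 ← R3 + R2: [0, 0, 0]
2 nonzero rows, so rank(BA) = 2.

2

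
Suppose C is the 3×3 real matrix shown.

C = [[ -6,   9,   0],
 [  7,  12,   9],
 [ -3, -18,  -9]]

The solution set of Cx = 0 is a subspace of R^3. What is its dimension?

1

Row reduce to echelon form.
R2 ← R2 + (7/6)·R1: [0, 45/2, 9]
R3 ← R3 − (1/2)·R1: [0, -45/2, -9]
R3 ← R3 + R2: [0, 0, 0]
2 nonzero rows, so rank(C) = 2.
C has 3 columns; by rank–nullity, nullity = 3 − 2 = 1.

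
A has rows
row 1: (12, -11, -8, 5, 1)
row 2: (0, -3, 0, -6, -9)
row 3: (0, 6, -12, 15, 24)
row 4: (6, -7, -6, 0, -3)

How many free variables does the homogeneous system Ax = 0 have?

Row reduce to echelon form.
R4 ← R4 − (1/2)·R1: [0, -3/2, -2, -5/2, -7/2]
R3 ← R3 + (2)·R2: [0, 0, -12, 3, 6]
R4 ← R4 − (1/2)·R2: [0, 0, -2, 1/2, 1]
R4 ← R4 − (1/6)·R3: [0, 0, 0, 0, 0]
3 nonzero rows, so rank(A) = 3.
A has 5 columns; by rank–nullity, nullity = 5 − 3 = 2.

2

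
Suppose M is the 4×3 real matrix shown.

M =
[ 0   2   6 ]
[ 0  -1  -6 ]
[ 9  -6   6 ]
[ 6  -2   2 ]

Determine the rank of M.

3

Row reduce to echelon form.
Swap R1 ↔ R3
R4 ← R4 − (2/3)·R1: [0, 2, -2]
R3 ← R3 + (2)·R2: [0, 0, -6]
R4 ← R4 + (2)·R2: [0, 0, -14]
R4 ← R4 − (7/3)·R3: [0, 0, 0]
Echelon form has 3 nonzero rows, so rank(M) = 3.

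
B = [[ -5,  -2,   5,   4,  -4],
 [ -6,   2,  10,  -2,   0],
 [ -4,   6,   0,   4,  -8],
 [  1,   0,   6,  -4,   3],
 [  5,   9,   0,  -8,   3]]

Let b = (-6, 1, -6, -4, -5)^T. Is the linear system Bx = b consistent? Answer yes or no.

Row reduce the augmented matrix [B | b].
R2 ← R2 − (6/5)·R1: [0, 22/5, 4, -34/5, 24/5, 41/5]
R3 ← R3 − (4/5)·R1: [0, 38/5, -4, 4/5, -24/5, -6/5]
R4 ← R4 + (1/5)·R1: [0, -2/5, 7, -16/5, 11/5, -26/5]
R5 ← R5 + R1: [0, 7, 5, -4, -1, -11]
R3 ← R3 − (19/11)·R2: [0, 0, -120/11, 138/11, -144/11, -169/11]
R4 ← R4 + (1/11)·R2: [0, 0, 81/11, -42/11, 29/11, -49/11]
R5 ← R5 − (35/22)·R2: [0, 0, -15/11, 75/11, -95/11, -529/22]
R4 ← R4 + (27/40)·R3: [0, 0, 0, 93/20, -31/5, -593/40]
R5 ← R5 − (1/8)·R3: [0, 0, 0, 21/4, -7, -177/8]
R5 ← R5 − (35/31)·R4: [0, 0, 0, 0, 0, -167/31]
The echelon form has 5 nonzero rows; the last pivot sits in the augmented column, so rank(B) = 4 but rank([B|b]) = 5.
Since the ranks differ, the system is inconsistent.

no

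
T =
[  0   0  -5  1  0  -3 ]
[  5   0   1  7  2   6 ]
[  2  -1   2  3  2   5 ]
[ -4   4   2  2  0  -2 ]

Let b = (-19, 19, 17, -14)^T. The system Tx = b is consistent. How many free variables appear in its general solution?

2

Row reduce the augmented matrix [T | b].
Swap R1 ↔ R2
R3 ← R3 − (2/5)·R1: [0, -1, 8/5, 1/5, 6/5, 13/5, 47/5]
R4 ← R4 + (4/5)·R1: [0, 4, 14/5, 38/5, 8/5, 14/5, 6/5]
Swap R2 ↔ R3
R4 ← R4 + (4)·R2: [0, 0, 46/5, 42/5, 32/5, 66/5, 194/5]
R4 ← R4 + (46/25)·R3: [0, 0, 0, 256/25, 32/5, 192/25, 96/25]
The echelon form has 4 nonzero rows, and every pivot lies in the first 6 columns, so rank(T) = rank([T|b]) = 4.
The system is consistent.
Free variables = (unknowns) − (rank) = 6 − 4 = 2.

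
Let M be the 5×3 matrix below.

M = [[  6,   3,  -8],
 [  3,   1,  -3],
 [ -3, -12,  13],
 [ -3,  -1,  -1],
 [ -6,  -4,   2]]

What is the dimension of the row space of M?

Row reduce to echelon form.
R2 ← R2 − (1/2)·R1: [0, -1/2, 1]
R3 ← R3 + (1/2)·R1: [0, -21/2, 9]
R4 ← R4 + (1/2)·R1: [0, 1/2, -5]
R5 ← R5 + R1: [0, -1, -6]
R3 ← R3 − (21)·R2: [0, 0, -12]
R4 ← R4 + R2: [0, 0, -4]
R5 ← R5 − (2)·R2: [0, 0, -8]
R4 ← R4 − (1/3)·R3: [0, 0, 0]
R5 ← R5 − (2/3)·R3: [0, 0, 0]
Echelon form has 3 nonzero rows, so rank(M) = 3.
The row space has dimension equal to the rank: 3.

3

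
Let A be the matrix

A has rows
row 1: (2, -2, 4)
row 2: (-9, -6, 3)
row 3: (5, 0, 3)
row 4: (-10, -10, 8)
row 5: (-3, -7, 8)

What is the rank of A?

Row reduce to echelon form.
R2 ← R2 + (9/2)·R1: [0, -15, 21]
R3 ← R3 − (5/2)·R1: [0, 5, -7]
R4 ← R4 + (5)·R1: [0, -20, 28]
R5 ← R5 + (3/2)·R1: [0, -10, 14]
R3 ← R3 + (1/3)·R2: [0, 0, 0]
R4 ← R4 − (4/3)·R2: [0, 0, 0]
R5 ← R5 − (2/3)·R2: [0, 0, 0]
Echelon form has 2 nonzero rows, so rank(A) = 2.

2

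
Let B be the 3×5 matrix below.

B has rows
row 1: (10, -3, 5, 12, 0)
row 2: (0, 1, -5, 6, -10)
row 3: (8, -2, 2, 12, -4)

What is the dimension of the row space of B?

Row reduce to echelon form.
R3 ← R3 − (4/5)·R1: [0, 2/5, -2, 12/5, -4]
R3 ← R3 − (2/5)·R2: [0, 0, 0, 0, 0]
Echelon form has 2 nonzero rows, so rank(B) = 2.
The row space has dimension equal to the rank: 2.

2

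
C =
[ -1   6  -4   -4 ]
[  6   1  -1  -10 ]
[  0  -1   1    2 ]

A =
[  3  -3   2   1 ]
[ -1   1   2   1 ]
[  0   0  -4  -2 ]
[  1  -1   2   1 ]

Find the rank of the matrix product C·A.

First compute CA:
[[-13,  13,  18,   9],
 [  7,  -7,  -2,  -1],
 [  3,  -3,  -2,  -1]]
Now row reduce the product.
R2 ← R2 + (7/13)·R1: [0, 0, 100/13, 50/13]
R3 ← R3 + (3/13)·R1: [0, 0, 28/13, 14/13]
R3 ← R3 − (7/25)·R2: [0, 0, 0, 0]
2 nonzero rows, so rank(CA) = 2.

2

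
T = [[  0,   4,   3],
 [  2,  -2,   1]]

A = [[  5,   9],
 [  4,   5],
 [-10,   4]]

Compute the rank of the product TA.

First compute TA:
[[-14,  32],
 [ -8,  12]]
Now row reduce the product.
R2 ← R2 − (4/7)·R1: [0, -44/7]
2 nonzero rows, so rank(TA) = 2.

2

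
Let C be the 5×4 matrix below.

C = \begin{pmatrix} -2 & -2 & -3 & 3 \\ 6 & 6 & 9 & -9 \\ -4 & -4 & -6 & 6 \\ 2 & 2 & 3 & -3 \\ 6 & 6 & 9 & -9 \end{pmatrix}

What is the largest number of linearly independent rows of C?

1

Row reduce to echelon form.
R2 ← R2 + (3)·R1: [0, 0, 0, 0]
R3 ← R3 − (2)·R1: [0, 0, 0, 0]
R4 ← R4 + R1: [0, 0, 0, 0]
R5 ← R5 + (3)·R1: [0, 0, 0, 0]
Echelon form has 1 nonzero row, so rank(C) = 1.
The rank gives the maximum number of linearly independent rows: 1.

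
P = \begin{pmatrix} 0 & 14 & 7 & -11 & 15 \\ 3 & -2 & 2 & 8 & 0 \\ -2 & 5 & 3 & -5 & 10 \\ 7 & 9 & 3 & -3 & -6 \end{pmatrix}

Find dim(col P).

Row reduce to echelon form.
Swap R1 ↔ R2
R3 ← R3 + (2/3)·R1: [0, 11/3, 13/3, 1/3, 10]
R4 ← R4 − (7/3)·R1: [0, 41/3, -5/3, -65/3, -6]
R3 ← R3 − (11/42)·R2: [0, 0, 5/2, 45/14, 85/14]
R4 ← R4 − (41/42)·R2: [0, 0, -17/2, -153/14, -289/14]
R4 ← R4 + (17/5)·R3: [0, 0, 0, 0, 0]
Echelon form has 3 nonzero rows, so rank(P) = 3.
The column space has dimension equal to the rank: 3.

3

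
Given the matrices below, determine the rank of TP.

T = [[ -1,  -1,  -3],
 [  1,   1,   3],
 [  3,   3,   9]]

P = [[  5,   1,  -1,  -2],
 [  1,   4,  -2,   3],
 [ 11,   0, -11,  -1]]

1

First compute TP:
[[-39,  -5,  36,   2],
 [ 39,   5, -36,  -2],
 [117,  15, -108,  -6]]
Now row reduce the product.
R2 ← R2 + R1: [0, 0, 0, 0]
R3 ← R3 + (3)·R1: [0, 0, 0, 0]
1 nonzero row, so rank(TP) = 1.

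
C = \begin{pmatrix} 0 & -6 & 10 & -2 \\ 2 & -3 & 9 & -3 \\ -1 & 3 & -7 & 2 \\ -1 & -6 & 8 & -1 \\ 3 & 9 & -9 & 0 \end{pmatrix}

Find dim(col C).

Row reduce to echelon form.
Swap R1 ↔ R2
R3 ← R3 + (1/2)·R1: [0, 3/2, -5/2, 1/2]
R4 ← R4 + (1/2)·R1: [0, -15/2, 25/2, -5/2]
R5 ← R5 − (3/2)·R1: [0, 27/2, -45/2, 9/2]
R3 ← R3 + (1/4)·R2: [0, 0, 0, 0]
R4 ← R4 − (5/4)·R2: [0, 0, 0, 0]
R5 ← R5 + (9/4)·R2: [0, 0, 0, 0]
Echelon form has 2 nonzero rows, so rank(C) = 2.
The column space has dimension equal to the rank: 2.

2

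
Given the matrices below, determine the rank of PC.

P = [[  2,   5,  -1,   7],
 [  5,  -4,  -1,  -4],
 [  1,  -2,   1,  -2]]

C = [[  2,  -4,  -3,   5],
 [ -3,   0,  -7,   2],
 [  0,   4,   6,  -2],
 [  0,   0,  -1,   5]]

First compute PC:
[[-11, -12, -54,  57],
 [ 22, -24,  11,  -1],
 [  8,   0,  19, -11]]
Now row reduce the product.
R2 ← R2 + (2)·R1: [0, -48, -97, 113]
R3 ← R3 + (8/11)·R1: [0, -96/11, -223/11, 335/11]
R3 ← R3 − (2/11)·R2: [0, 0, -29/11, 109/11]
3 nonzero rows, so rank(PC) = 3.

3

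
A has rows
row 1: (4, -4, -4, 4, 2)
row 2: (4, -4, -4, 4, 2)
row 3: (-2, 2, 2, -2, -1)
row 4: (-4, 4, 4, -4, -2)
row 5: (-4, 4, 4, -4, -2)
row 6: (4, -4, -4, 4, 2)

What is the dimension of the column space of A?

Row reduce to echelon form.
R2 ← R2 − R1: [0, 0, 0, 0, 0]
R3 ← R3 + (1/2)·R1: [0, 0, 0, 0, 0]
R4 ← R4 + R1: [0, 0, 0, 0, 0]
R5 ← R5 + R1: [0, 0, 0, 0, 0]
R6 ← R6 − R1: [0, 0, 0, 0, 0]
Echelon form has 1 nonzero row, so rank(A) = 1.
The column space has dimension equal to the rank: 1.

1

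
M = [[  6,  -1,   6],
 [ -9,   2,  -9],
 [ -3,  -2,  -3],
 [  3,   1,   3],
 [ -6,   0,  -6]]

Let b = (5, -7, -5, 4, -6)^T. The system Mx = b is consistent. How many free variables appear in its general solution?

1

Row reduce the augmented matrix [M | b].
R2 ← R2 + (3/2)·R1: [0, 1/2, 0, 1/2]
R3 ← R3 + (1/2)·R1: [0, -5/2, 0, -5/2]
R4 ← R4 − (1/2)·R1: [0, 3/2, 0, 3/2]
R5 ← R5 + R1: [0, -1, 0, -1]
R3 ← R3 + (5)·R2: [0, 0, 0, 0]
R4 ← R4 − (3)·R2: [0, 0, 0, 0]
R5 ← R5 + (2)·R2: [0, 0, 0, 0]
The echelon form has 2 nonzero rows, and every pivot lies in the first 3 columns, so rank(M) = rank([M|b]) = 2.
The system is consistent.
Free variables = (unknowns) − (rank) = 3 − 2 = 1.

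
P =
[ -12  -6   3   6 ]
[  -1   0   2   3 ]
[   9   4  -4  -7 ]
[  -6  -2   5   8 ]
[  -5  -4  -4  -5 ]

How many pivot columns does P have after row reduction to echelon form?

2

Row reduce to echelon form.
R2 ← R2 − (1/12)·R1: [0, 1/2, 7/4, 5/2]
R3 ← R3 + (3/4)·R1: [0, -1/2, -7/4, -5/2]
R4 ← R4 − (1/2)·R1: [0, 1, 7/2, 5]
R5 ← R5 − (5/12)·R1: [0, -3/2, -21/4, -15/2]
R3 ← R3 + R2: [0, 0, 0, 0]
R4 ← R4 − (2)·R2: [0, 0, 0, 0]
R5 ← R5 + (3)·R2: [0, 0, 0, 0]
Echelon form has 2 nonzero rows, so rank(P) = 2.
Each nonzero row contributes one pivot column: 2 pivot columns.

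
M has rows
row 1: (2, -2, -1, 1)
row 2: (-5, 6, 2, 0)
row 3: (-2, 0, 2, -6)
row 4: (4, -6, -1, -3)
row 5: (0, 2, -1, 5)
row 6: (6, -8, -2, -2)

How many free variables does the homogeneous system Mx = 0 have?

Row reduce to echelon form.
R2 ← R2 + (5/2)·R1: [0, 1, -1/2, 5/2]
R3 ← R3 + R1: [0, -2, 1, -5]
R4 ← R4 − (2)·R1: [0, -2, 1, -5]
R6 ← R6 − (3)·R1: [0, -2, 1, -5]
R3 ← R3 + (2)·R2: [0, 0, 0, 0]
R4 ← R4 + (2)·R2: [0, 0, 0, 0]
R5 ← R5 − (2)·R2: [0, 0, 0, 0]
R6 ← R6 + (2)·R2: [0, 0, 0, 0]
2 nonzero rows, so rank(M) = 2.
M has 4 columns; by rank–nullity, nullity = 4 − 2 = 2.

2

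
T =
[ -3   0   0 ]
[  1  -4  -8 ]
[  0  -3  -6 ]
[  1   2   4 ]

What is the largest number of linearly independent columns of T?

2

Row reduce to echelon form.
R2 ← R2 + (1/3)·R1: [0, -4, -8]
R4 ← R4 + (1/3)·R1: [0, 2, 4]
R3 ← R3 − (3/4)·R2: [0, 0, 0]
R4 ← R4 + (1/2)·R2: [0, 0, 0]
Echelon form has 2 nonzero rows, so rank(T) = 2.
The rank gives the maximum number of linearly independent columns: 2.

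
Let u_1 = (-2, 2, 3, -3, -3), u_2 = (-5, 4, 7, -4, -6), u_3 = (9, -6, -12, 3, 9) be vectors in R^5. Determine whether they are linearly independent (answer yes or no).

Form the matrix with these vectors as rows and row reduce.
R2 ← R2 − (5/2)·R1: [0, -1, -1/2, 7/2, 3/2]
R3 ← R3 + (9/2)·R1: [0, 3, 3/2, -21/2, -9/2]
R3 ← R3 + (3)·R2: [0, 0, 0, 0, 0]
2 nonzero rows, so the 3 vectors span a space of dimension 2.
Since 2 < 3, the vectors are linearly dependent.

no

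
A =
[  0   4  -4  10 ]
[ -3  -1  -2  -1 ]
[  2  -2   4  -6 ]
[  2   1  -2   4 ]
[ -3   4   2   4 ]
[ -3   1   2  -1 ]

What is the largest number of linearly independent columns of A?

3

Row reduce to echelon form.
Swap R1 ↔ R2
R3 ← R3 + (2/3)·R1: [0, -8/3, 8/3, -20/3]
R4 ← R4 + (2/3)·R1: [0, 1/3, -10/3, 10/3]
R5 ← R5 − R1: [0, 5, 4, 5]
R6 ← R6 − R1: [0, 2, 4, 0]
R3 ← R3 + (2/3)·R2: [0, 0, 0, 0]
R4 ← R4 − (1/12)·R2: [0, 0, -3, 5/2]
R5 ← R5 − (5/4)·R2: [0, 0, 9, -15/2]
R6 ← R6 − (1/2)·R2: [0, 0, 6, -5]
Swap R3 ↔ R4
R5 ← R5 + (3)·R3: [0, 0, 0, 0]
R6 ← R6 + (2)·R3: [0, 0, 0, 0]
Echelon form has 3 nonzero rows, so rank(A) = 3.
The rank gives the maximum number of linearly independent columns: 3.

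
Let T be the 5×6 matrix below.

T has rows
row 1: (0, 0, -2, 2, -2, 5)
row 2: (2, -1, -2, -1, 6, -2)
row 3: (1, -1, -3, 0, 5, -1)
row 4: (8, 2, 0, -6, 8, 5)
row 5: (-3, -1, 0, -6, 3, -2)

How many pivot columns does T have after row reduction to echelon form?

5

Row reduce to echelon form.
Swap R1 ↔ R2
R3 ← R3 − (1/2)·R1: [0, -1/2, -2, 1/2, 2, 0]
R4 ← R4 − (4)·R1: [0, 6, 8, -2, -16, 13]
R5 ← R5 + (3/2)·R1: [0, -5/2, -3, -15/2, 12, -5]
Swap R2 ↔ R3
R4 ← R4 + (12)·R2: [0, 0, -16, 4, 8, 13]
R5 ← R5 − (5)·R2: [0, 0, 7, -10, 2, -5]
R4 ← R4 − (8)·R3: [0, 0, 0, -12, 24, -27]
R5 ← R5 + (7/2)·R3: [0, 0, 0, -3, -5, 25/2]
R5 ← R5 − (1/4)·R4: [0, 0, 0, 0, -11, 77/4]
Echelon form has 5 nonzero rows, so rank(T) = 5.
Each nonzero row contributes one pivot column: 5 pivot columns.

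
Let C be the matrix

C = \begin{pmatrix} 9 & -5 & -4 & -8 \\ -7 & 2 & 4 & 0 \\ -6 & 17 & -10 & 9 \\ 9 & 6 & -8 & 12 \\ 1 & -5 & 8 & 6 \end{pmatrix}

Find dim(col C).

4

Row reduce to echelon form.
R2 ← R2 + (7/9)·R1: [0, -17/9, 8/9, -56/9]
R3 ← R3 + (2/3)·R1: [0, 41/3, -38/3, 11/3]
R4 ← R4 − R1: [0, 11, -4, 20]
R5 ← R5 − (1/9)·R1: [0, -40/9, 76/9, 62/9]
R3 ← R3 + (123/17)·R2: [0, 0, -106/17, -703/17]
R4 ← R4 + (99/17)·R2: [0, 0, 20/17, -276/17]
R5 ← R5 − (40/17)·R2: [0, 0, 108/17, 366/17]
R4 ← R4 + (10/53)·R3: [0, 0, 0, -1274/53]
R5 ← R5 + (54/53)·R3: [0, 0, 0, -1092/53]
R5 ← R5 − (6/7)·R4: [0, 0, 0, 0]
Echelon form has 4 nonzero rows, so rank(C) = 4.
The column space has dimension equal to the rank: 4.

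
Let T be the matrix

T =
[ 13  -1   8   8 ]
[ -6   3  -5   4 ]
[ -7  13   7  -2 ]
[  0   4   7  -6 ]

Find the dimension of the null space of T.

1

Row reduce to echelon form.
R2 ← R2 + (6/13)·R1: [0, 33/13, -17/13, 100/13]
R3 ← R3 + (7/13)·R1: [0, 162/13, 147/13, 30/13]
R3 ← R3 − (54/11)·R2: [0, 0, 195/11, -390/11]
R4 ← R4 − (52/33)·R2: [0, 0, 299/33, -598/33]
R4 ← R4 − (23/45)·R3: [0, 0, 0, 0]
3 nonzero rows, so rank(T) = 3.
T has 4 columns; by rank–nullity, nullity = 4 − 3 = 1.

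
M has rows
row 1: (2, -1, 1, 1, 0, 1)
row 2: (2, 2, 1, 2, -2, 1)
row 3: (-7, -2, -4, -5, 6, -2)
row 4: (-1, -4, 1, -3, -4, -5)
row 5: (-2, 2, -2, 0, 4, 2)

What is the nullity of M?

Row reduce to echelon form.
R2 ← R2 − R1: [0, 3, 0, 1, -2, 0]
R3 ← R3 + (7/2)·R1: [0, -11/2, -1/2, -3/2, 6, 3/2]
R4 ← R4 + (1/2)·R1: [0, -9/2, 3/2, -5/2, -4, -9/2]
R5 ← R5 + R1: [0, 1, -1, 1, 4, 3]
R3 ← R3 + (11/6)·R2: [0, 0, -1/2, 1/3, 7/3, 3/2]
R4 ← R4 + (3/2)·R2: [0, 0, 3/2, -1, -7, -9/2]
R5 ← R5 − (1/3)·R2: [0, 0, -1, 2/3, 14/3, 3]
R4 ← R4 + (3)·R3: [0, 0, 0, 0, 0, 0]
R5 ← R5 − (2)·R3: [0, 0, 0, 0, 0, 0]
3 nonzero rows, so rank(M) = 3.
M has 6 columns; by rank–nullity, nullity = 6 − 3 = 3.

3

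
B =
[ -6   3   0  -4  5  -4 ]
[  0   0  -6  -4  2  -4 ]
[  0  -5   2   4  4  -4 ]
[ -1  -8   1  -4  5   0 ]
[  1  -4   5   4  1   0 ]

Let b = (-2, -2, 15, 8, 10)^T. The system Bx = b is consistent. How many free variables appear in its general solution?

1

Row reduce the augmented matrix [B | b].
R4 ← R4 − (1/6)·R1: [0, -17/2, 1, -10/3, 25/6, 2/3, 25/3]
R5 ← R5 + (1/6)·R1: [0, -7/2, 5, 10/3, 11/6, -2/3, 29/3]
Swap R2 ↔ R3
R4 ← R4 − (17/10)·R2: [0, 0, -12/5, -152/15, -79/30, 112/15, -103/6]
R5 ← R5 − (7/10)·R2: [0, 0, 18/5, 8/15, -29/30, 32/15, -5/6]
R4 ← R4 − (2/5)·R3: [0, 0, 0, -128/15, -103/30, 136/15, -491/30]
R5 ← R5 + (3/5)·R3: [0, 0, 0, -28/15, 7/30, -4/15, -61/30]
R5 ← R5 − (7/32)·R4: [0, 0, 0, 0, 63/64, -9/4, 99/64]
The echelon form has 5 nonzero rows, and every pivot lies in the first 6 columns, so rank(B) = rank([B|b]) = 5.
The system is consistent.
Free variables = (unknowns) − (rank) = 6 − 5 = 1.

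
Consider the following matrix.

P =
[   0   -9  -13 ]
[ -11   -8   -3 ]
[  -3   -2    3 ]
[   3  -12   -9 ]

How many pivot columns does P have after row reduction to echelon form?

3

Row reduce to echelon form.
Swap R1 ↔ R2
R3 ← R3 − (3/11)·R1: [0, 2/11, 42/11]
R4 ← R4 + (3/11)·R1: [0, -156/11, -108/11]
R3 ← R3 + (2/99)·R2: [0, 0, 32/9]
R4 ← R4 − (52/33)·R2: [0, 0, 32/3]
R4 ← R4 − (3)·R3: [0, 0, 0]
Echelon form has 3 nonzero rows, so rank(P) = 3.
Each nonzero row contributes one pivot column: 3 pivot columns.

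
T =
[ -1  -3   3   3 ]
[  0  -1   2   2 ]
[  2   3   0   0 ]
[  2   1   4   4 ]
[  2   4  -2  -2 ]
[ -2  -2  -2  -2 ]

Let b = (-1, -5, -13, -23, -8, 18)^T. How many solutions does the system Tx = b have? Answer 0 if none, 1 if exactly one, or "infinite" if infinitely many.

Row reduce the augmented matrix [T | b].
R3 ← R3 + (2)·R1: [0, -3, 6, 6, -15]
R4 ← R4 + (2)·R1: [0, -5, 10, 10, -25]
R5 ← R5 + (2)·R1: [0, -2, 4, 4, -10]
R6 ← R6 − (2)·R1: [0, 4, -8, -8, 20]
R3 ← R3 − (3)·R2: [0, 0, 0, 0, 0]
R4 ← R4 − (5)·R2: [0, 0, 0, 0, 0]
R5 ← R5 − (2)·R2: [0, 0, 0, 0, 0]
R6 ← R6 + (4)·R2: [0, 0, 0, 0, 0]
The echelon form has 2 nonzero rows, and every pivot lies in the first 4 columns, so rank(T) = rank([T|b]) = 2.
The system is consistent.
rank = 2 < 4 unknowns, so there are infinitely many solutions.

infinite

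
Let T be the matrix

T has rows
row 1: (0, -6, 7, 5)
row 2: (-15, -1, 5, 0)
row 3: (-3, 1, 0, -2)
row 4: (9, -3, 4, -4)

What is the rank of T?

3

Row reduce to echelon form.
Swap R1 ↔ R2
R3 ← R3 − (1/5)·R1: [0, 6/5, -1, -2]
R4 ← R4 + (3/5)·R1: [0, -18/5, 7, -4]
R3 ← R3 + (1/5)·R2: [0, 0, 2/5, -1]
R4 ← R4 − (3/5)·R2: [0, 0, 14/5, -7]
R4 ← R4 − (7)·R3: [0, 0, 0, 0]
Echelon form has 3 nonzero rows, so rank(T) = 3.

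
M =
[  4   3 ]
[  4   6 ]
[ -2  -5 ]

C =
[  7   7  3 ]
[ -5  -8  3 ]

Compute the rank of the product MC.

First compute MC:
[[ 13,   4,  21],
 [ -2, -20,  30],
 [ 11,  26, -21]]
Now row reduce the product.
R2 ← R2 + (2/13)·R1: [0, -252/13, 432/13]
R3 ← R3 − (11/13)·R1: [0, 294/13, -504/13]
R3 ← R3 + (7/6)·R2: [0, 0, 0]
2 nonzero rows, so rank(MC) = 2.

2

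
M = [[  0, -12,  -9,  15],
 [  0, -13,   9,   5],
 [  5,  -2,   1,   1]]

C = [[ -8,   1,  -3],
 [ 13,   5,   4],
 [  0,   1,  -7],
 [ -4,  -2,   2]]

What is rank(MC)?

First compute MC:
[[-216, -99,  45],
 [-189, -66, -105],
 [-70,  -6, -28]]
Now row reduce the product.
R2 ← R2 − (7/8)·R1: [0, 165/8, -1155/8]
R3 ← R3 − (35/108)·R1: [0, 313/12, -511/12]
R3 ← R3 − (626/495)·R2: [0, 0, 140]
3 nonzero rows, so rank(MC) = 3.

3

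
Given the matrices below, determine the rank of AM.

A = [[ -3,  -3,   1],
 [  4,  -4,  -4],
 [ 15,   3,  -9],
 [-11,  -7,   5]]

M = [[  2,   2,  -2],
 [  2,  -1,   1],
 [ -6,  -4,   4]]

First compute AM:
[[-18,  -7,   7],
 [ 24,  28, -28],
 [ 90,  63, -63],
 [-66, -35,  35]]
Now row reduce the product.
R2 ← R2 + (4/3)·R1: [0, 56/3, -56/3]
R3 ← R3 + (5)·R1: [0, 28, -28]
R4 ← R4 − (11/3)·R1: [0, -28/3, 28/3]
R3 ← R3 − (3/2)·R2: [0, 0, 0]
R4 ← R4 + (1/2)·R2: [0, 0, 0]
2 nonzero rows, so rank(AM) = 2.

2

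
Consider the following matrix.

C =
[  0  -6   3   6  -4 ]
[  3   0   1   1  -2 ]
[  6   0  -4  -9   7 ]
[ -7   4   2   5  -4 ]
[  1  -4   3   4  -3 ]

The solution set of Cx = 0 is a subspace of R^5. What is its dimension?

1

Row reduce to echelon form.
Swap R1 ↔ R2
R3 ← R3 − (2)·R1: [0, 0, -6, -11, 11]
R4 ← R4 + (7/3)·R1: [0, 4, 13/3, 22/3, -26/3]
R5 ← R5 − (1/3)·R1: [0, -4, 8/3, 11/3, -7/3]
R4 ← R4 + (2/3)·R2: [0, 0, 19/3, 34/3, -34/3]
R5 ← R5 − (2/3)·R2: [0, 0, 2/3, -1/3, 1/3]
R4 ← R4 + (19/18)·R3: [0, 0, 0, -5/18, 5/18]
R5 ← R5 + (1/9)·R3: [0, 0, 0, -14/9, 14/9]
R5 ← R5 − (28/5)·R4: [0, 0, 0, 0, 0]
4 nonzero rows, so rank(C) = 4.
C has 5 columns; by rank–nullity, nullity = 5 − 4 = 1.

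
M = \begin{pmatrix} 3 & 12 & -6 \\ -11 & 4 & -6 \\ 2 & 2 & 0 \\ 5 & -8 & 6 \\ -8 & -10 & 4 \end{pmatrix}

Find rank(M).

3

Row reduce to echelon form.
R2 ← R2 + (11/3)·R1: [0, 48, -28]
R3 ← R3 − (2/3)·R1: [0, -6, 4]
R4 ← R4 − (5/3)·R1: [0, -28, 16]
R5 ← R5 + (8/3)·R1: [0, 22, -12]
R3 ← R3 + (1/8)·R2: [0, 0, 1/2]
R4 ← R4 + (7/12)·R2: [0, 0, -1/3]
R5 ← R5 − (11/24)·R2: [0, 0, 5/6]
R4 ← R4 + (2/3)·R3: [0, 0, 0]
R5 ← R5 − (5/3)·R3: [0, 0, 0]
Echelon form has 3 nonzero rows, so rank(M) = 3.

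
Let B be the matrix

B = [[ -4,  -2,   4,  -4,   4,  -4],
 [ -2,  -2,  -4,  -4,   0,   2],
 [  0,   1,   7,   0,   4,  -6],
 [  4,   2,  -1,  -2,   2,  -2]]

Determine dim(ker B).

3

Row reduce to echelon form.
R2 ← R2 − (1/2)·R1: [0, -1, -6, -2, -2, 4]
R4 ← R4 + R1: [0, 0, 3, -6, 6, -6]
R3 ← R3 + R2: [0, 0, 1, -2, 2, -2]
R4 ← R4 − (3)·R3: [0, 0, 0, 0, 0, 0]
3 nonzero rows, so rank(B) = 3.
B has 6 columns; by rank–nullity, nullity = 6 − 3 = 3.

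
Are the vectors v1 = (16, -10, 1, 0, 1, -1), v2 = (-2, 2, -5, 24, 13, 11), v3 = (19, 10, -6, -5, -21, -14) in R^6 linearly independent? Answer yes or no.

Form the matrix with these vectors as rows and row reduce.
R2 ← R2 + (1/8)·R1: [0, 3/4, -39/8, 24, 105/8, 87/8]
R3 ← R3 − (19/16)·R1: [0, 175/8, -115/16, -5, -355/16, -205/16]
R3 ← R3 − (175/6)·R2: [0, 0, 135, -705, -405, -330]
3 nonzero rows, so the 3 vectors span a space of dimension 3.
Since 3 = 3, the vectors are linearly independent.

yes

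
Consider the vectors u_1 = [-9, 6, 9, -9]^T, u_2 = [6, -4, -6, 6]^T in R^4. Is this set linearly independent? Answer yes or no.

Form the matrix with these vectors as rows and row reduce.
R2 ← R2 + (2/3)·R1: [0, 0, 0, 0]
1 nonzero row, so the 2 vectors span a space of dimension 1.
Since 1 < 2, the vectors are linearly dependent.

no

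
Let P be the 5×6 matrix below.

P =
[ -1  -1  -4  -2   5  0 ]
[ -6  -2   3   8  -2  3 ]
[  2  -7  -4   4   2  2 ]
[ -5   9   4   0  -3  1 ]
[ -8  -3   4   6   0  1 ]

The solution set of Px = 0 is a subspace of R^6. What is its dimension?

2

Row reduce to echelon form.
R2 ← R2 − (6)·R1: [0, 4, 27, 20, -32, 3]
R3 ← R3 + (2)·R1: [0, -9, -12, 0, 12, 2]
R4 ← R4 − (5)·R1: [0, 14, 24, 10, -28, 1]
R5 ← R5 − (8)·R1: [0, 5, 36, 22, -40, 1]
R3 ← R3 + (9/4)·R2: [0, 0, 195/4, 45, -60, 35/4]
R4 ← R4 − (7/2)·R2: [0, 0, -141/2, -60, 84, -19/2]
R5 ← R5 − (5/4)·R2: [0, 0, 9/4, -3, 0, -11/4]
R4 ← R4 + (94/65)·R3: [0, 0, 0, 66/13, -36/13, 41/13]
R5 ← R5 − (3/65)·R3: [0, 0, 0, -66/13, 36/13, -41/13]
R5 ← R5 + R4: [0, 0, 0, 0, 0, 0]
4 nonzero rows, so rank(P) = 4.
P has 6 columns; by rank–nullity, nullity = 6 − 4 = 2.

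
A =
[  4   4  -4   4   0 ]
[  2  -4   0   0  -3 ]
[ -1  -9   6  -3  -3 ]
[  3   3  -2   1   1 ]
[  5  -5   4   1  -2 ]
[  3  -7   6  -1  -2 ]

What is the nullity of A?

1

Row reduce to echelon form.
R2 ← R2 − (1/2)·R1: [0, -6, 2, -2, -3]
R3 ← R3 + (1/4)·R1: [0, -8, 5, -2, -3]
R4 ← R4 − (3/4)·R1: [0, 0, 1, -2, 1]
R5 ← R5 − (5/4)·R1: [0, -10, 9, -4, -2]
R6 ← R6 − (3/4)·R1: [0, -10, 9, -4, -2]
R3 ← R3 − (4/3)·R2: [0, 0, 7/3, 2/3, 1]
R5 ← R5 − (5/3)·R2: [0, 0, 17/3, -2/3, 3]
R6 ← R6 − (5/3)·R2: [0, 0, 17/3, -2/3, 3]
R4 ← R4 − (3/7)·R3: [0, 0, 0, -16/7, 4/7]
R5 ← R5 − (17/7)·R3: [0, 0, 0, -16/7, 4/7]
R6 ← R6 − (17/7)·R3: [0, 0, 0, -16/7, 4/7]
R5 ← R5 − R4: [0, 0, 0, 0, 0]
R6 ← R6 − R4: [0, 0, 0, 0, 0]
4 nonzero rows, so rank(A) = 4.
A has 5 columns; by rank–nullity, nullity = 5 − 4 = 1.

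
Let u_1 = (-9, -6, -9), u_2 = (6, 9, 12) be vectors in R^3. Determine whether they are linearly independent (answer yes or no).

yes

Form the matrix with these vectors as rows and row reduce.
R2 ← R2 + (2/3)·R1: [0, 5, 6]
2 nonzero rows, so the 2 vectors span a space of dimension 2.
Since 2 = 2, the vectors are linearly independent.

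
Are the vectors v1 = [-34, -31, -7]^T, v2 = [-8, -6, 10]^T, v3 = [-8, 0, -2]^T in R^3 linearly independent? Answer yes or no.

yes

Form the matrix with these vectors as rows and row reduce.
R2 ← R2 − (4/17)·R1: [0, 22/17, 198/17]
R3 ← R3 − (4/17)·R1: [0, 124/17, -6/17]
R3 ← R3 − (62/11)·R2: [0, 0, -66]
3 nonzero rows, so the 3 vectors span a space of dimension 3.
Since 3 = 3, the vectors are linearly independent.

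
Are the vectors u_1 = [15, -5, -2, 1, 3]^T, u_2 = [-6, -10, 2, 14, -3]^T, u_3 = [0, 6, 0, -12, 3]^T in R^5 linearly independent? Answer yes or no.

yes

Form the matrix with these vectors as rows and row reduce.
R2 ← R2 + (2/5)·R1: [0, -12, 6/5, 72/5, -9/5]
R3 ← R3 + (1/2)·R2: [0, 0, 3/5, -24/5, 21/10]
3 nonzero rows, so the 3 vectors span a space of dimension 3.
Since 3 = 3, the vectors are linearly independent.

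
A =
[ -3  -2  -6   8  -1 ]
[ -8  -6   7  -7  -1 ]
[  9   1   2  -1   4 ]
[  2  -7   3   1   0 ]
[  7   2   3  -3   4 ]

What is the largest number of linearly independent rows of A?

Row reduce to echelon form.
R2 ← R2 − (8/3)·R1: [0, -2/3, 23, -85/3, 5/3]
R3 ← R3 + (3)·R1: [0, -5, -16, 23, 1]
R4 ← R4 + (2/3)·R1: [0, -25/3, -1, 19/3, -2/3]
R5 ← R5 + (7/3)·R1: [0, -8/3, -11, 47/3, 5/3]
R3 ← R3 − (15/2)·R2: [0, 0, -377/2, 471/2, -23/2]
R4 ← R4 − (25/2)·R2: [0, 0, -577/2, 721/2, -43/2]
R5 ← R5 − (4)·R2: [0, 0, -103, 129, -5]
R4 ← R4 − (577/377)·R3: [0, 0, 0, 25/377, -1470/377]
R5 ← R5 − (206/377)·R3: [0, 0, 0, 120/377, 484/377]
R5 ← R5 − (24/5)·R4: [0, 0, 0, 0, 20]
Echelon form has 5 nonzero rows, so rank(A) = 5.
The rank gives the maximum number of linearly independent rows: 5.

5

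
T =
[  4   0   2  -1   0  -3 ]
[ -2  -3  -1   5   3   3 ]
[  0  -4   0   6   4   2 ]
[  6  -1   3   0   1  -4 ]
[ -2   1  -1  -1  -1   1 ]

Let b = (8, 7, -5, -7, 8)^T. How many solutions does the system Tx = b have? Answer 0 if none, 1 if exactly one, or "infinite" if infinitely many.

Row reduce the augmented matrix [T | b].
R2 ← R2 + (1/2)·R1: [0, -3, 0, 9/2, 3, 3/2, 11]
R4 ← R4 − (3/2)·R1: [0, -1, 0, 3/2, 1, 1/2, -19]
R5 ← R5 + (1/2)·R1: [0, 1, 0, -3/2, -1, -1/2, 12]
R3 ← R3 − (4/3)·R2: [0, 0, 0, 0, 0, 0, -59/3]
R4 ← R4 − (1/3)·R2: [0, 0, 0, 0, 0, 0, -68/3]
R5 ← R5 + (1/3)·R2: [0, 0, 0, 0, 0, 0, 47/3]
R4 ← R4 − (68/59)·R3: [0, 0, 0, 0, 0, 0, 0]
R5 ← R5 + (47/59)·R3: [0, 0, 0, 0, 0, 0, 0]
The echelon form has 3 nonzero rows; the last pivot sits in the augmented column, so rank(T) = 2 but rank([T|b]) = 3.
Since the ranks differ, the system is inconsistent.
It has no solutions.

0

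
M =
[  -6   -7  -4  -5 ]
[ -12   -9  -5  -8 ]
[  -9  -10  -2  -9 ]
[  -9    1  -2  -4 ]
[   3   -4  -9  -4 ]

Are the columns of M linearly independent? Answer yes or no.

Row reduce M to echelon form.
R2 ← R2 − (2)·R1: [0, 5, 3, 2]
R3 ← R3 − (3/2)·R1: [0, 1/2, 4, -3/2]
R4 ← R4 − (3/2)·R1: [0, 23/2, 4, 7/2]
R5 ← R5 + (1/2)·R1: [0, -15/2, -11, -13/2]
R3 ← R3 − (1/10)·R2: [0, 0, 37/10, -17/10]
R4 ← R4 − (23/10)·R2: [0, 0, -29/10, -11/10]
R5 ← R5 + (3/2)·R2: [0, 0, -13/2, -7/2]
R4 ← R4 + (29/37)·R3: [0, 0, 0, -90/37]
R5 ← R5 + (65/37)·R3: [0, 0, 0, -240/37]
R5 ← R5 − (8/3)·R4: [0, 0, 0, 0]
4 pivots among 4 columns.
Every column is a pivot column, so the columns are linearly independent.

yes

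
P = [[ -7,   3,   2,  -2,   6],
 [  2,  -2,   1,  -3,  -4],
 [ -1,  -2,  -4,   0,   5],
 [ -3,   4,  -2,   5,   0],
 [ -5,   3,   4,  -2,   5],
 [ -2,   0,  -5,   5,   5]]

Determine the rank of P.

5

Row reduce to echelon form.
R2 ← R2 + (2/7)·R1: [0, -8/7, 11/7, -25/7, -16/7]
R3 ← R3 − (1/7)·R1: [0, -17/7, -30/7, 2/7, 29/7]
R4 ← R4 − (3/7)·R1: [0, 19/7, -20/7, 41/7, -18/7]
R5 ← R5 − (5/7)·R1: [0, 6/7, 18/7, -4/7, 5/7]
R6 ← R6 − (2/7)·R1: [0, -6/7, -39/7, 39/7, 23/7]
R3 ← R3 − (17/8)·R2: [0, 0, -61/8, 63/8, 9]
R4 ← R4 + (19/8)·R2: [0, 0, 7/8, -21/8, -8]
R5 ← R5 + (3/4)·R2: [0, 0, 15/4, -13/4, -1]
R6 ← R6 − (3/4)·R2: [0, 0, -27/4, 33/4, 5]
R4 ← R4 + (7/61)·R3: [0, 0, 0, -105/61, -425/61]
R5 ← R5 + (30/61)·R3: [0, 0, 0, 38/61, 209/61]
R6 ← R6 − (54/61)·R3: [0, 0, 0, 78/61, -181/61]
R5 ← R5 + (38/105)·R4: [0, 0, 0, 0, 19/21]
R6 ← R6 + (26/35)·R4: [0, 0, 0, 0, -57/7]
R6 ← R6 + (9)·R5: [0, 0, 0, 0, 0]
Echelon form has 5 nonzero rows, so rank(P) = 5.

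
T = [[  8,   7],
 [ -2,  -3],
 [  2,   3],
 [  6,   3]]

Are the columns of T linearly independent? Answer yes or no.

Row reduce T to echelon form.
R2 ← R2 + (1/4)·R1: [0, -5/4]
R3 ← R3 − (1/4)·R1: [0, 5/4]
R4 ← R4 − (3/4)·R1: [0, -9/4]
R3 ← R3 + R2: [0, 0]
R4 ← R4 − (9/5)·R2: [0, 0]
2 pivots among 2 columns.
Every column is a pivot column, so the columns are linearly independent.

yes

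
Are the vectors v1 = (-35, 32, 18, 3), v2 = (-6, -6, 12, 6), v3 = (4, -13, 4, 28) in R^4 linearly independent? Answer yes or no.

yes

Form the matrix with these vectors as rows and row reduce.
R2 ← R2 − (6/35)·R1: [0, -402/35, 312/35, 192/35]
R3 ← R3 + (4/35)·R1: [0, -327/35, 212/35, 992/35]
R3 ← R3 − (109/134)·R2: [0, 0, -80/67, 1600/67]
3 nonzero rows, so the 3 vectors span a space of dimension 3.
Since 3 = 3, the vectors are linearly independent.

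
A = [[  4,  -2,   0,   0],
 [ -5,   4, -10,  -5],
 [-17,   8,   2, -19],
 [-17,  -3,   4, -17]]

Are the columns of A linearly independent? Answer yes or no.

yes

Row reduce A to echelon form.
R2 ← R2 + (5/4)·R1: [0, 3/2, -10, -5]
R3 ← R3 + (17/4)·R1: [0, -1/2, 2, -19]
R4 ← R4 + (17/4)·R1: [0, -23/2, 4, -17]
R3 ← R3 + (1/3)·R2: [0, 0, -4/3, -62/3]
R4 ← R4 + (23/3)·R2: [0, 0, -218/3, -166/3]
R4 ← R4 − (109/2)·R3: [0, 0, 0, 1071]
4 pivots among 4 columns.
Every column is a pivot column, so the columns are linearly independent.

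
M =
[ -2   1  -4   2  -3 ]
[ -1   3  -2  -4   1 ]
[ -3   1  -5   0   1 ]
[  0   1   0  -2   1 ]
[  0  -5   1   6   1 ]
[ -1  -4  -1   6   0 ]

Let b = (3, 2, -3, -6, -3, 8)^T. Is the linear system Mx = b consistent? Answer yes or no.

Row reduce the augmented matrix [M | b].
R2 ← R2 − (1/2)·R1: [0, 5/2, 0, -5, 5/2, 1/2]
R3 ← R3 − (3/2)·R1: [0, -1/2, 1, -3, 11/2, -15/2]
R6 ← R6 − (1/2)·R1: [0, -9/2, 1, 5, 3/2, 13/2]
R3 ← R3 + (1/5)·R2: [0, 0, 1, -4, 6, -37/5]
R4 ← R4 − (2/5)·R2: [0, 0, 0, 0, 0, -31/5]
R5 ← R5 + (2)·R2: [0, 0, 1, -4, 6, -2]
R6 ← R6 + (9/5)·R2: [0, 0, 1, -4, 6, 37/5]
R5 ← R5 − R3: [0, 0, 0, 0, 0, 27/5]
R6 ← R6 − R3: [0, 0, 0, 0, 0, 74/5]
R5 ← R5 + (27/31)·R4: [0, 0, 0, 0, 0, 0]
R6 ← R6 + (74/31)·R4: [0, 0, 0, 0, 0, 0]
The echelon form has 4 nonzero rows; the last pivot sits in the augmented column, so rank(M) = 3 but rank([M|b]) = 4.
Since the ranks differ, the system is inconsistent.

no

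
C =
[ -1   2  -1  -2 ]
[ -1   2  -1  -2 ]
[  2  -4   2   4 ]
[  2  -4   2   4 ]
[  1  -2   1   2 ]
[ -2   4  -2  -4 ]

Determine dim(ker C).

3

Row reduce to echelon form.
R2 ← R2 − R1: [0, 0, 0, 0]
R3 ← R3 + (2)·R1: [0, 0, 0, 0]
R4 ← R4 + (2)·R1: [0, 0, 0, 0]
R5 ← R5 + R1: [0, 0, 0, 0]
R6 ← R6 − (2)·R1: [0, 0, 0, 0]
1 nonzero row, so rank(C) = 1.
C has 4 columns; by rank–nullity, nullity = 4 − 1 = 3.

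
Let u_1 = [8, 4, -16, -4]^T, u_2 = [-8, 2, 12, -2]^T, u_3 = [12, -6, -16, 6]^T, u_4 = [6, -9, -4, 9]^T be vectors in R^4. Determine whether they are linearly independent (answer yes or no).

no

Form the matrix with these vectors as rows and row reduce.
R2 ← R2 + R1: [0, 6, -4, -6]
R3 ← R3 − (3/2)·R1: [0, -12, 8, 12]
R4 ← R4 − (3/4)·R1: [0, -12, 8, 12]
R3 ← R3 + (2)·R2: [0, 0, 0, 0]
R4 ← R4 + (2)·R2: [0, 0, 0, 0]
2 nonzero rows, so the 4 vectors span a space of dimension 2.
Since 2 < 4, the vectors are linearly dependent.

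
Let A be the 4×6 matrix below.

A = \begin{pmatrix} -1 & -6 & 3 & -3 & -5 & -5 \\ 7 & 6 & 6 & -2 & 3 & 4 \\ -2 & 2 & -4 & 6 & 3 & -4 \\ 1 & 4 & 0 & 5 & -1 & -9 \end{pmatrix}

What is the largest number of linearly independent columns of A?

Row reduce to echelon form.
R2 ← R2 + (7)·R1: [0, -36, 27, -23, -32, -31]
R3 ← R3 − (2)·R1: [0, 14, -10, 12, 13, 6]
R4 ← R4 + R1: [0, -2, 3, 2, -6, -14]
R3 ← R3 + (7/18)·R2: [0, 0, 1/2, 55/18, 5/9, -109/18]
R4 ← R4 − (1/18)·R2: [0, 0, 3/2, 59/18, -38/9, -221/18]
R4 ← R4 − (3)·R3: [0, 0, 0, -53/9, -53/9, 53/9]
Echelon form has 4 nonzero rows, so rank(A) = 4.
The rank gives the maximum number of linearly independent columns: 4.

4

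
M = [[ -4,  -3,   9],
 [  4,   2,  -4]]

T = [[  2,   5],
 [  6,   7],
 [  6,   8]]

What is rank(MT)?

First compute MT:
[[ 28,  31],
 [ -4,   2]]
Now row reduce the product.
R2 ← R2 + (1/7)·R1: [0, 45/7]
2 nonzero rows, so rank(MT) = 2.

2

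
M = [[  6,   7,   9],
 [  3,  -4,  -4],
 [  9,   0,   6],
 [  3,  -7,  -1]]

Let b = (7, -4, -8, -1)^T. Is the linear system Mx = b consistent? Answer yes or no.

Row reduce the augmented matrix [M | b].
R2 ← R2 − (1/2)·R1: [0, -15/2, -17/2, -15/2]
R3 ← R3 − (3/2)·R1: [0, -21/2, -15/2, -37/2]
R4 ← R4 − (1/2)·R1: [0, -21/2, -11/2, -9/2]
R3 ← R3 − (7/5)·R2: [0, 0, 22/5, -8]
R4 ← R4 − (7/5)·R2: [0, 0, 32/5, 6]
R4 ← R4 − (16/11)·R3: [0, 0, 0, 194/11]
The echelon form has 4 nonzero rows; the last pivot sits in the augmented column, so rank(M) = 3 but rank([M|b]) = 4.
Since the ranks differ, the system is inconsistent.

no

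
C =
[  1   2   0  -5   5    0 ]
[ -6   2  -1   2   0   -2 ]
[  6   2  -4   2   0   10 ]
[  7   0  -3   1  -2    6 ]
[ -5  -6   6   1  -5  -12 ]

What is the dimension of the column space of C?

4

Row reduce to echelon form.
R2 ← R2 + (6)·R1: [0, 14, -1, -28, 30, -2]
R3 ← R3 − (6)·R1: [0, -10, -4, 32, -30, 10]
R4 ← R4 − (7)·R1: [0, -14, -3, 36, -37, 6]
R5 ← R5 + (5)·R1: [0, 4, 6, -24, 20, -12]
R3 ← R3 + (5/7)·R2: [0, 0, -33/7, 12, -60/7, 60/7]
R4 ← R4 + R2: [0, 0, -4, 8, -7, 4]
R5 ← R5 − (2/7)·R2: [0, 0, 44/7, -16, 80/7, -80/7]
R4 ← R4 − (28/33)·R3: [0, 0, 0, -24/11, 3/11, -36/11]
R5 ← R5 + (4/3)·R3: [0, 0, 0, 0, 0, 0]
Echelon form has 4 nonzero rows, so rank(C) = 4.
The column space has dimension equal to the rank: 4.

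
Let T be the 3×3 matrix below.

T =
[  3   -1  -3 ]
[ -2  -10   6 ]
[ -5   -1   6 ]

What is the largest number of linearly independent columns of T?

2

Row reduce to echelon form.
R2 ← R2 + (2/3)·R1: [0, -32/3, 4]
R3 ← R3 + (5/3)·R1: [0, -8/3, 1]
R3 ← R3 − (1/4)·R2: [0, 0, 0]
Echelon form has 2 nonzero rows, so rank(T) = 2.
The rank gives the maximum number of linearly independent columns: 2.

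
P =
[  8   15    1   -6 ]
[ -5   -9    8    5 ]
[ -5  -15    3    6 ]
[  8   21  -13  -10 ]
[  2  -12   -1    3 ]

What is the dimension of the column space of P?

Row reduce to echelon form.
R2 ← R2 + (5/8)·R1: [0, 3/8, 69/8, 5/4]
R3 ← R3 + (5/8)·R1: [0, -45/8, 29/8, 9/4]
R4 ← R4 − R1: [0, 6, -14, -4]
R5 ← R5 − (1/4)·R1: [0, -63/4, -5/4, 9/2]
R3 ← R3 + (15)·R2: [0, 0, 133, 21]
R4 ← R4 − (16)·R2: [0, 0, -152, -24]
R5 ← R5 + (42)·R2: [0, 0, 361, 57]
R4 ← R4 + (8/7)·R3: [0, 0, 0, 0]
R5 ← R5 − (19/7)·R3: [0, 0, 0, 0]
Echelon form has 3 nonzero rows, so rank(P) = 3.
The column space has dimension equal to the rank: 3.

3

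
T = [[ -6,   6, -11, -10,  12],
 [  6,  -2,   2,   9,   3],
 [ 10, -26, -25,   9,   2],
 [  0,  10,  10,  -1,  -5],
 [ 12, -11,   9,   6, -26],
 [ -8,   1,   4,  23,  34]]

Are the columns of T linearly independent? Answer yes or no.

yes

Row reduce T to echelon form.
R2 ← R2 + R1: [0, 4, -9, -1, 15]
R3 ← R3 + (5/3)·R1: [0, -16, -130/3, -23/3, 22]
R5 ← R5 + (2)·R1: [0, 1, -13, -14, -2]
R6 ← R6 − (4/3)·R1: [0, -7, 56/3, 109/3, 18]
R3 ← R3 + (4)·R2: [0, 0, -238/3, -35/3, 82]
R4 ← R4 − (5/2)·R2: [0, 0, 65/2, 3/2, -85/2]
R5 ← R5 − (1/4)·R2: [0, 0, -43/4, -55/4, -23/4]
R6 ← R6 + (7/4)·R2: [0, 0, 35/12, 415/12, 177/4]
R4 ← R4 + (195/476)·R3: [0, 0, 0, -223/68, -1060/119]
R5 ← R5 − (129/952)·R3: [0, 0, 0, -1655/136, -4013/238]
R6 ← R6 + (5/136)·R3: [0, 0, 0, 4645/136, 1607/34]
R5 ← R5 − (1655/446)·R4: [0, 0, 0, 0, 50553/3122]
R6 ← R6 + (4645/446)·R4: [0, 0, 0, 0, -142069/3122]
R6 ← R6 + (1037/369)·R5: [0, 0, 0, 0, 0]
5 pivots among 5 columns.
Every column is a pivot column, so the columns are linearly independent.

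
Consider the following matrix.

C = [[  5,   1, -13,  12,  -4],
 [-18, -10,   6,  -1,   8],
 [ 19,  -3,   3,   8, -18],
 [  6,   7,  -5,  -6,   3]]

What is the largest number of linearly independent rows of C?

Row reduce to echelon form.
R2 ← R2 + (18/5)·R1: [0, -32/5, -204/5, 211/5, -32/5]
R3 ← R3 − (19/5)·R1: [0, -34/5, 262/5, -188/5, -14/5]
R4 ← R4 − (6/5)·R1: [0, 29/5, 53/5, -102/5, 39/5]
R3 ← R3 − (17/16)·R2: [0, 0, 383/4, -1319/16, 4]
R4 ← R4 + (29/32)·R2: [0, 0, -211/8, 571/32, 2]
R4 ← R4 + (211/766)·R3: [0, 0, 0, -1863/383, 1188/383]
Echelon form has 4 nonzero rows, so rank(C) = 4.
The rank gives the maximum number of linearly independent rows: 4.

4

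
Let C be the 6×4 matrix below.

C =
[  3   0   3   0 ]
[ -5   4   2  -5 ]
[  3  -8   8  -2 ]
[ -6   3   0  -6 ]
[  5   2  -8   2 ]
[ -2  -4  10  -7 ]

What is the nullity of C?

Row reduce to echelon form.
R2 ← R2 + (5/3)·R1: [0, 4, 7, -5]
R3 ← R3 − R1: [0, -8, 5, -2]
R4 ← R4 + (2)·R1: [0, 3, 6, -6]
R5 ← R5 − (5/3)·R1: [0, 2, -13, 2]
R6 ← R6 + (2/3)·R1: [0, -4, 12, -7]
R3 ← R3 + (2)·R2: [0, 0, 19, -12]
R4 ← R4 − (3/4)·R2: [0, 0, 3/4, -9/4]
R5 ← R5 − (1/2)·R2: [0, 0, -33/2, 9/2]
R6 ← R6 + R2: [0, 0, 19, -12]
R4 ← R4 − (3/76)·R3: [0, 0, 0, -135/76]
R5 ← R5 + (33/38)·R3: [0, 0, 0, -225/38]
R6 ← R6 − R3: [0, 0, 0, 0]
R5 ← R5 − (10/3)·R4: [0, 0, 0, 0]
4 nonzero rows, so rank(C) = 4.
C has 4 columns; by rank–nullity, nullity = 4 − 4 = 0.

0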